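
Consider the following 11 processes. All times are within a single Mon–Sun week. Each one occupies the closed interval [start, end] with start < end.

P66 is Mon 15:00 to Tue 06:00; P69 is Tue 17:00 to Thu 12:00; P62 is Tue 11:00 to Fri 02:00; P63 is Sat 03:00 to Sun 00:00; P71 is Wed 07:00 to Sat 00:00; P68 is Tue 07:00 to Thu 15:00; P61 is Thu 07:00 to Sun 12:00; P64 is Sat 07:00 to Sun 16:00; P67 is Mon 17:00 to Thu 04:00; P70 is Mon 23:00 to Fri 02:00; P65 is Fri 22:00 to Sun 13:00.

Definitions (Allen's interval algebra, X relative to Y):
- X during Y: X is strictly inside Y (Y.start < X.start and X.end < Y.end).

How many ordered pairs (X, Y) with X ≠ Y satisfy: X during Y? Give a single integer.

Checking all 110 ordered pairs for relation 'during'; matching pairs in alphabetical order:
(P63, P61): P63 during P61 ✓
(P63, P65): P63 during P65 ✓
(P68, P70): P68 during P70 ✓
(P69, P62): P69 during P62 ✓
(P69, P68): P69 during P68 ✓
(P69, P70): P69 during P70 ✓
Count: 6.

6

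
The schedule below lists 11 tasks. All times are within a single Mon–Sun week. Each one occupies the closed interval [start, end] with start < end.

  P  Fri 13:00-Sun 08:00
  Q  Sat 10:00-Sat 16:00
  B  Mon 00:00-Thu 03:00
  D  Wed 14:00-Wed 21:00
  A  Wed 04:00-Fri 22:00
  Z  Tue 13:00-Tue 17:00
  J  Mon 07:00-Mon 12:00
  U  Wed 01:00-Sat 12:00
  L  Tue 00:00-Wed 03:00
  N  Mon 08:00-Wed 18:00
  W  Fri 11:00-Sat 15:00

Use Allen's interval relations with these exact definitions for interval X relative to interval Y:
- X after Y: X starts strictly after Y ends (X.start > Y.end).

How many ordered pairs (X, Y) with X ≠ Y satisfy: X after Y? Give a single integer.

Checking all 110 ordered pairs for relation 'after'; matching pairs in alphabetical order:
(A, J): A after J ✓
(A, L): A after L ✓
(A, Z): A after Z ✓
(D, J): D after J ✓
(D, L): D after L ✓
(D, Z): D after Z ✓
(L, J): L after J ✓
(P, B): P after B ✓
(P, D): P after D ✓
(P, J): P after J ✓
(P, L): P after L ✓
(P, N): P after N ✓
(P, Z): P after Z ✓
(Q, A): Q after A ✓
(Q, B): Q after B ✓
(Q, D): Q after D ✓
(Q, J): Q after J ✓
(Q, L): Q after L ✓
(Q, N): Q after N ✓
(Q, Z): Q after Z ✓
(U, J): U after J ✓
(U, Z): U after Z ✓
(W, B): W after B ✓
(W, D): W after D ✓
... plus 5 further pairs not listed.
Count: 29.

29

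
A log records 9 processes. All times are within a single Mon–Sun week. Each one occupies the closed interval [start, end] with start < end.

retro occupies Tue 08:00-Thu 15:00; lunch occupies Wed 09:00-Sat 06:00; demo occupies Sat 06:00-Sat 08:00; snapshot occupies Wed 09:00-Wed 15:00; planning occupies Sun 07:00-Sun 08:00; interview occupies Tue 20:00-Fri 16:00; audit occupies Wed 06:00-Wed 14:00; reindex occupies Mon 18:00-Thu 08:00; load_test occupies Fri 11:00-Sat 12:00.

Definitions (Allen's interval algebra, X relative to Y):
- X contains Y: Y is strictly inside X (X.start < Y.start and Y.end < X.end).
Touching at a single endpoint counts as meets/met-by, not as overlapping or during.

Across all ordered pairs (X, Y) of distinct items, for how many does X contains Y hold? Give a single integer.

7

Checking all 72 ordered pairs for relation 'contains'; matching pairs in alphabetical order:
(interview, audit): interview contains audit ✓
(interview, snapshot): interview contains snapshot ✓
(load_test, demo): load_test contains demo ✓
(reindex, audit): reindex contains audit ✓
(reindex, snapshot): reindex contains snapshot ✓
(retro, audit): retro contains audit ✓
(retro, snapshot): retro contains snapshot ✓
Count: 7.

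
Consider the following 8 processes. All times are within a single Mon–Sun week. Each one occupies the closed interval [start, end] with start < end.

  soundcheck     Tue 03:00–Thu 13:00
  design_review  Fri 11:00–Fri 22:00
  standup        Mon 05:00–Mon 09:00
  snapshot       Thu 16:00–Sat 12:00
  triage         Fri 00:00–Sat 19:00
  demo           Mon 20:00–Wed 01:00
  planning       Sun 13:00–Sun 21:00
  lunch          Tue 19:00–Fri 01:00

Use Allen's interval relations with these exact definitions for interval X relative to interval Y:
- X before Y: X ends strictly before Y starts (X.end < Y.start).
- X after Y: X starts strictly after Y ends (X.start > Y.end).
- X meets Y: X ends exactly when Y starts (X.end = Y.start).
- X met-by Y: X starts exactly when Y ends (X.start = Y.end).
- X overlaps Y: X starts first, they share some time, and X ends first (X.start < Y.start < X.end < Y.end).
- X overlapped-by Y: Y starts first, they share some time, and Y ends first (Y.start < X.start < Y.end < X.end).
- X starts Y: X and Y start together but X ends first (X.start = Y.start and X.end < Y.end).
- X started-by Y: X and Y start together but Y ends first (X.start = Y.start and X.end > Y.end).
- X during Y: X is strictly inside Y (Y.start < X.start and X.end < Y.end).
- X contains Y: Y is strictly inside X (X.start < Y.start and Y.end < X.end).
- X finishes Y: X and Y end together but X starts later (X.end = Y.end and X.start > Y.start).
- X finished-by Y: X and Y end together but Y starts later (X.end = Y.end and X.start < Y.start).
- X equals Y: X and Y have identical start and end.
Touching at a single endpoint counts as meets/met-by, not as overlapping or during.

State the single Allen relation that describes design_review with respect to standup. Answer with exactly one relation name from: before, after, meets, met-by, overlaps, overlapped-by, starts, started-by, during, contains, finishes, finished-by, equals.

after

design_review = [Fri 11:00, Fri 22:00]; standup = [Mon 05:00, Mon 09:00].
Compare endpoints: design_review.start > standup.start, design_review.start > standup.end, design_review.end > standup.start, design_review.end > standup.end.
That pattern is 'after'.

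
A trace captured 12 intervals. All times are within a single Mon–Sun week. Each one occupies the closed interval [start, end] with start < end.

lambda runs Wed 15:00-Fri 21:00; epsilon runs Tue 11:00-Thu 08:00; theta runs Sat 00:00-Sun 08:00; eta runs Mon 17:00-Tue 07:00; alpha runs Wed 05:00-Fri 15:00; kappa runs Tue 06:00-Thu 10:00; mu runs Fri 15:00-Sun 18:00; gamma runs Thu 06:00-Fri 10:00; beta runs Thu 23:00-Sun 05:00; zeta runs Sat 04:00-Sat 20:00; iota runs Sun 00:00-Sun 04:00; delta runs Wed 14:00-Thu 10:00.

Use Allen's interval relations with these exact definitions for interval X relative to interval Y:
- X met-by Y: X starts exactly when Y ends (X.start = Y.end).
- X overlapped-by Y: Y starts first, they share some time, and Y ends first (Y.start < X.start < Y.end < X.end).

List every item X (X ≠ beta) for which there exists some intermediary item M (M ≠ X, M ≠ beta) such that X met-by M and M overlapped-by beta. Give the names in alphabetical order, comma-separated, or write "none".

Target beta = [Thu 23:00, Sun 05:00].
Intermediaries M with M overlapped-by beta: mu, theta.
Via mu — items with X met-by mu: none.
Via theta — items with X met-by theta: none.
Union: none.

none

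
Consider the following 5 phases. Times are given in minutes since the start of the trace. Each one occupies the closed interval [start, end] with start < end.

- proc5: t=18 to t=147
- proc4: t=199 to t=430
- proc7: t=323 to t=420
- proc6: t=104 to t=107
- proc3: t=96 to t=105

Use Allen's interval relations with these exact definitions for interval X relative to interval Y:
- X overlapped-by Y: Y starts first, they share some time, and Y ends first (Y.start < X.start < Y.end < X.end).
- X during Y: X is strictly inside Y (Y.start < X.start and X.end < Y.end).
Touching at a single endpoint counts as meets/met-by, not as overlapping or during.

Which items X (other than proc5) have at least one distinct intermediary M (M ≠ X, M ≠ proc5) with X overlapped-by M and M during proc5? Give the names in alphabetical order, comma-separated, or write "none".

proc6

Target proc5 = [t=18, t=147].
Intermediaries M with M during proc5: proc3, proc6.
Via proc3 — items with X overlapped-by proc3: proc6.
Via proc6 — items with X overlapped-by proc6: none.
Union: proc6.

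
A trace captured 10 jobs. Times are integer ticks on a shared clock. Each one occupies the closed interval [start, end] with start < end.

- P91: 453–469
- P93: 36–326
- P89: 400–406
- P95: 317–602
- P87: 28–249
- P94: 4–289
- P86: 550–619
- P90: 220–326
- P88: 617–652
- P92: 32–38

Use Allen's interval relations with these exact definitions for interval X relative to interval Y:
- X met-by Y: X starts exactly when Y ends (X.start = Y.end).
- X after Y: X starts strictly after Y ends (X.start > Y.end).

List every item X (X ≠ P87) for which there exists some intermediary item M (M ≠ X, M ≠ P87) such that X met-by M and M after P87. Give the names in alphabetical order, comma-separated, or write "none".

Target P87 = [28, 249].
Intermediaries M with M after P87: P86, P88, P89, P91, P95.
Via P86 — items with X met-by P86: none.
Via P88 — items with X met-by P88: none.
Via P89 — items with X met-by P89: none.
Via P91 — items with X met-by P91: none.
Via P95 — items with X met-by P95: none.
Union: none.

none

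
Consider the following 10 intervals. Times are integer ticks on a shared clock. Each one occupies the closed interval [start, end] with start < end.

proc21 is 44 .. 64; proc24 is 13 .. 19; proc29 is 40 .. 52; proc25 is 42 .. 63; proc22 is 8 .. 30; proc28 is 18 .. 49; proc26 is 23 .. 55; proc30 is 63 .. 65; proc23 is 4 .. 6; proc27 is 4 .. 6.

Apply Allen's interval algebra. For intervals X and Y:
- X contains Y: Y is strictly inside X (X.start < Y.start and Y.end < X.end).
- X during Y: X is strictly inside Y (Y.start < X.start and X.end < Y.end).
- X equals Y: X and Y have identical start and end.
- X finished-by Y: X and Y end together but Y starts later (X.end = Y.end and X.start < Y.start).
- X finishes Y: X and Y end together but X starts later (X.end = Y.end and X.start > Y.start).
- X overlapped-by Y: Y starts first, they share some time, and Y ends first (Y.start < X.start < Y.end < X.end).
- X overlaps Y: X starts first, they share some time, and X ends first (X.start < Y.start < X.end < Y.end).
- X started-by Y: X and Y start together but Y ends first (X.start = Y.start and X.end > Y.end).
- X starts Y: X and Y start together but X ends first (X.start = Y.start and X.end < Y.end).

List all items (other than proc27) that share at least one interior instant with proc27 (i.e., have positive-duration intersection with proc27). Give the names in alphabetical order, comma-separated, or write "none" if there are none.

Target proc27 = [4, 6].
proc21 [44, 64] → after → no.
proc22 [8, 30] → after → no.
proc23 [4, 6] → equals → yes.
proc24 [13, 19] → after → no.
proc25 [42, 63] → after → no.
proc26 [23, 55] → after → no.
proc28 [18, 49] → after → no.
proc29 [40, 52] → after → no.
proc30 [63, 65] → after → no.
Result: proc23.

proc23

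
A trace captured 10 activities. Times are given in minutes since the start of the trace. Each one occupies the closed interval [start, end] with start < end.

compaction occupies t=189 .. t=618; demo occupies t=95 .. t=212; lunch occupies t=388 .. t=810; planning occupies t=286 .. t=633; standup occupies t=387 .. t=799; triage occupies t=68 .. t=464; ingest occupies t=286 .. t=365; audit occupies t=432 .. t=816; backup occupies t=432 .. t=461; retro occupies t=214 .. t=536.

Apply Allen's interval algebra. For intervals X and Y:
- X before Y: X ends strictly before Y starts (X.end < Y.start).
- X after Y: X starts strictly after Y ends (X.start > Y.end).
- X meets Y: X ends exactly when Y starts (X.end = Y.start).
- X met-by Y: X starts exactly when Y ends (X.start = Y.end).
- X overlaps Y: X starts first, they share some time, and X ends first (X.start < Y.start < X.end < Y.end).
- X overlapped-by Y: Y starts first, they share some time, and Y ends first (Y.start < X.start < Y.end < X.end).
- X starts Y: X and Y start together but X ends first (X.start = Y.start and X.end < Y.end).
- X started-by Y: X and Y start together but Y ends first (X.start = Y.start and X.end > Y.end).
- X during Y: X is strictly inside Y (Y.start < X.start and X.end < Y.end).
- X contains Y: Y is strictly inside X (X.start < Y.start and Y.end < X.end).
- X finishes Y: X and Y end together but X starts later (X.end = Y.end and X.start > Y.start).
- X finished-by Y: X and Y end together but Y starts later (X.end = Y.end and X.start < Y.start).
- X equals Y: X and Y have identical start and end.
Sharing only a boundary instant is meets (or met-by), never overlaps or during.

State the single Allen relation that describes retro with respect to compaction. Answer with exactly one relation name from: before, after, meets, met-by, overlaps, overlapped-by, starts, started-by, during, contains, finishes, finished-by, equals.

retro = [t=214, t=536]; compaction = [t=189, t=618].
Compare endpoints: retro.start > compaction.start, retro.start < compaction.end, retro.end > compaction.start, retro.end < compaction.end.
That pattern is 'during'.

during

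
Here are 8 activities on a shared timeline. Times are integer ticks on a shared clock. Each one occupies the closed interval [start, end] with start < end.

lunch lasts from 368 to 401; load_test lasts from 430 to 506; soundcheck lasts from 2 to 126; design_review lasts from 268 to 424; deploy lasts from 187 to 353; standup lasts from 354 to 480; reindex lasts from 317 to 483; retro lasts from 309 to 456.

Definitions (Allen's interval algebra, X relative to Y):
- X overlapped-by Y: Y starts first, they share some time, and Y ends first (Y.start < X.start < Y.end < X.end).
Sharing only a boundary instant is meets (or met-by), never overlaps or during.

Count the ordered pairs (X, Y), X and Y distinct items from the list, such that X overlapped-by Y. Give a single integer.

11

Checking all 56 ordered pairs for relation 'overlapped-by'; matching pairs in alphabetical order:
(design_review, deploy): design_review overlapped-by deploy ✓
(load_test, reindex): load_test overlapped-by reindex ✓
(load_test, retro): load_test overlapped-by retro ✓
(load_test, standup): load_test overlapped-by standup ✓
(reindex, deploy): reindex overlapped-by deploy ✓
(reindex, design_review): reindex overlapped-by design_review ✓
(reindex, retro): reindex overlapped-by retro ✓
(retro, deploy): retro overlapped-by deploy ✓
(retro, design_review): retro overlapped-by design_review ✓
(standup, design_review): standup overlapped-by design_review ✓
(standup, retro): standup overlapped-by retro ✓
Count: 11.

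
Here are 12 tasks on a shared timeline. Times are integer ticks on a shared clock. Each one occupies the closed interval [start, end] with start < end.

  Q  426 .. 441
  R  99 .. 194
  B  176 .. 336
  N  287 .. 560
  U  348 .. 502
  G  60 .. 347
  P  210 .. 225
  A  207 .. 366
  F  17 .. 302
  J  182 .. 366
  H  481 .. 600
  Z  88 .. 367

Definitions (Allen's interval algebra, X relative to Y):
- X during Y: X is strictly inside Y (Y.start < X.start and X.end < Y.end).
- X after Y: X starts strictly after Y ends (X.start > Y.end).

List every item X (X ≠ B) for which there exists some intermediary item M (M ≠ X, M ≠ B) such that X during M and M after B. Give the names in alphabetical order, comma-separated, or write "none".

Target B = [176, 336].
Intermediaries M with M after B: H, Q, U.
Via H — items with X during H: none.
Via Q — items with X during Q: none.
Via U — items with X during U: Q.
Union: Q.

Q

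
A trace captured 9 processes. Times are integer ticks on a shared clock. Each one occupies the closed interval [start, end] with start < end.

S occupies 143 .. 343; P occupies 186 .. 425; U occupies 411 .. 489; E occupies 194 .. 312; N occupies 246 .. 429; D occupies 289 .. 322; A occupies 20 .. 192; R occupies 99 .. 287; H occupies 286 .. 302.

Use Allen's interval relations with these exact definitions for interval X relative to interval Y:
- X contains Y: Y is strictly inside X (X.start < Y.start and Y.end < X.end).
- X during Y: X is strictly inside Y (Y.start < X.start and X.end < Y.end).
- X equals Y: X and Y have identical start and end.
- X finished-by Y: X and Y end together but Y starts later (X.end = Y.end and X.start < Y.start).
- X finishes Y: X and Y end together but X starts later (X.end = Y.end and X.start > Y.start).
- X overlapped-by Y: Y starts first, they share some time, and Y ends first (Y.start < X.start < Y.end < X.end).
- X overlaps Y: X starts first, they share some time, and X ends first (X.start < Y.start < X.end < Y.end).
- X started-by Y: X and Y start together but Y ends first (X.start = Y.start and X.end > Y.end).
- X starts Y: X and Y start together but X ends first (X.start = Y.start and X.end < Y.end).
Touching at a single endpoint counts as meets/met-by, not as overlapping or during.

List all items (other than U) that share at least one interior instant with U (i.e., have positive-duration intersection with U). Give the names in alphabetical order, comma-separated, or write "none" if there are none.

Target U = [411, 489].
A [20, 192] → before → no.
D [289, 322] → before → no.
E [194, 312] → before → no.
H [286, 302] → before → no.
N [246, 429] → overlaps → yes.
P [186, 425] → overlaps → yes.
R [99, 287] → before → no.
S [143, 343] → before → no.
Result: N, P.

N, P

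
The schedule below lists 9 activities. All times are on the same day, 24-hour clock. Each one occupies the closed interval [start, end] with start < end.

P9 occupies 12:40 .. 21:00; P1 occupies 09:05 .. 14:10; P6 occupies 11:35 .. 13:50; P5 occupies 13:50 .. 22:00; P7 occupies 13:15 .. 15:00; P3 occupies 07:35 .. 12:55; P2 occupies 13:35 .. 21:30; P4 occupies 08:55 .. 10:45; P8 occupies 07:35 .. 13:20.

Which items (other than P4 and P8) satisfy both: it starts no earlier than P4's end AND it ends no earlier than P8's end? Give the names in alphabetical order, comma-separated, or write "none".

P2, P5, P6, P7, P9

Conditions: its start is no earlier than P4's end (X.start >= 10:45) AND its end is no earlier than P8's end (X.end >= 13:20).
P1: start 09:05 >= 10:45? ✗; end 14:10 >= 13:20? ✓ → no.
P2: start 13:35 >= 10:45? ✓; end 21:30 >= 13:20? ✓ → yes.
P3: start 07:35 >= 10:45? ✗; end 12:55 >= 13:20? ✗ → no.
P5: start 13:50 >= 10:45? ✓; end 22:00 >= 13:20? ✓ → yes.
P6: start 11:35 >= 10:45? ✓; end 13:50 >= 13:20? ✓ → yes.
P7: start 13:15 >= 10:45? ✓; end 15:00 >= 13:20? ✓ → yes.
P9: start 12:40 >= 10:45? ✓; end 21:00 >= 13:20? ✓ → yes.
Result: P2, P5, P6, P7, P9.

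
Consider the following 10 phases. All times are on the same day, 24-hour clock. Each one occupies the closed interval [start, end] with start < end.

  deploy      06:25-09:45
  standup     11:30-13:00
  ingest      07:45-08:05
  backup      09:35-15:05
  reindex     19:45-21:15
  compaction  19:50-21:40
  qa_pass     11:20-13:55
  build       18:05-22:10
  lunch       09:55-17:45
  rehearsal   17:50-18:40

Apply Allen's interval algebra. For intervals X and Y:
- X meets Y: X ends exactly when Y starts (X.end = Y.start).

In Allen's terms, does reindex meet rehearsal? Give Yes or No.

reindex = [19:45, 21:15], rehearsal = [17:50, 18:40].
Actual relation of reindex to rehearsal: after.
Asked whether 'meets' holds → No.

No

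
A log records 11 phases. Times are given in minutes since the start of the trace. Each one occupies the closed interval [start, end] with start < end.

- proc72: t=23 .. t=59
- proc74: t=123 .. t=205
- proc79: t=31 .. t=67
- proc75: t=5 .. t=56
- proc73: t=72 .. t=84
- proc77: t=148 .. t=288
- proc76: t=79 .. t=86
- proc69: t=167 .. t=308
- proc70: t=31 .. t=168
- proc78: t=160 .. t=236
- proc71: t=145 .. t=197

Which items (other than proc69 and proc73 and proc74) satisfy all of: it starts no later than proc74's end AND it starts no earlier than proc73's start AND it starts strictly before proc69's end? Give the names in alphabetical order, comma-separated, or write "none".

proc71, proc76, proc77, proc78

Conditions: its start is no later than proc74's end (X.start <= t=205) AND its start is no earlier than proc73's start (X.start >= t=72) AND its start is strictly before proc69's end (X.start < t=308).
proc70: start t=31 <= t=205? ✓; start t=31 >= t=72? ✗; start t=31 < t=308? ✓ → no.
proc71: start t=145 <= t=205? ✓; start t=145 >= t=72? ✓; start t=145 < t=308? ✓ → yes.
proc72: start t=23 <= t=205? ✓; start t=23 >= t=72? ✗; start t=23 < t=308? ✓ → no.
proc75: start t=5 <= t=205? ✓; start t=5 >= t=72? ✗; start t=5 < t=308? ✓ → no.
proc76: start t=79 <= t=205? ✓; start t=79 >= t=72? ✓; start t=79 < t=308? ✓ → yes.
proc77: start t=148 <= t=205? ✓; start t=148 >= t=72? ✓; start t=148 < t=308? ✓ → yes.
proc78: start t=160 <= t=205? ✓; start t=160 >= t=72? ✓; start t=160 < t=308? ✓ → yes.
proc79: start t=31 <= t=205? ✓; start t=31 >= t=72? ✗; start t=31 < t=308? ✓ → no.
Result: proc71, proc76, proc77, proc78.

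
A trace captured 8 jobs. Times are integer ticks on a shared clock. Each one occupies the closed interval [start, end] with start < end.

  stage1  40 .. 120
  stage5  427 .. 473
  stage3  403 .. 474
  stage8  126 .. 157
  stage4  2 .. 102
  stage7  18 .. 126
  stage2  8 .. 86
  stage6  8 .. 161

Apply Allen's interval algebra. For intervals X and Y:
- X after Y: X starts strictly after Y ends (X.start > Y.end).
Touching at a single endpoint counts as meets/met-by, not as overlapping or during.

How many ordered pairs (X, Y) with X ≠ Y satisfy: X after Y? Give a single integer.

15

Checking all 56 ordered pairs for relation 'after'; matching pairs in alphabetical order:
(stage3, stage1): stage3 after stage1 ✓
(stage3, stage2): stage3 after stage2 ✓
(stage3, stage4): stage3 after stage4 ✓
(stage3, stage6): stage3 after stage6 ✓
(stage3, stage7): stage3 after stage7 ✓
(stage3, stage8): stage3 after stage8 ✓
(stage5, stage1): stage5 after stage1 ✓
(stage5, stage2): stage5 after stage2 ✓
(stage5, stage4): stage5 after stage4 ✓
(stage5, stage6): stage5 after stage6 ✓
(stage5, stage7): stage5 after stage7 ✓
(stage5, stage8): stage5 after stage8 ✓
(stage8, stage1): stage8 after stage1 ✓
(stage8, stage2): stage8 after stage2 ✓
(stage8, stage4): stage8 after stage4 ✓
Count: 15.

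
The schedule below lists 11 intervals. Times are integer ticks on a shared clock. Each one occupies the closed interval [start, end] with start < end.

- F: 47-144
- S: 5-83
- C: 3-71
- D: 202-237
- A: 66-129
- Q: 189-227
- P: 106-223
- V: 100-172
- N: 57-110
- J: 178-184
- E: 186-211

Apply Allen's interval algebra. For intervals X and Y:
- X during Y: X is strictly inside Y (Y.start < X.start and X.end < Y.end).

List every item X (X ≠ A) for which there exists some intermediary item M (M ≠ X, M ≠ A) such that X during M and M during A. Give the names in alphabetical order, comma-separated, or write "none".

none

Target A = [66, 129].
Intermediaries M with M during A: none.
Union: none.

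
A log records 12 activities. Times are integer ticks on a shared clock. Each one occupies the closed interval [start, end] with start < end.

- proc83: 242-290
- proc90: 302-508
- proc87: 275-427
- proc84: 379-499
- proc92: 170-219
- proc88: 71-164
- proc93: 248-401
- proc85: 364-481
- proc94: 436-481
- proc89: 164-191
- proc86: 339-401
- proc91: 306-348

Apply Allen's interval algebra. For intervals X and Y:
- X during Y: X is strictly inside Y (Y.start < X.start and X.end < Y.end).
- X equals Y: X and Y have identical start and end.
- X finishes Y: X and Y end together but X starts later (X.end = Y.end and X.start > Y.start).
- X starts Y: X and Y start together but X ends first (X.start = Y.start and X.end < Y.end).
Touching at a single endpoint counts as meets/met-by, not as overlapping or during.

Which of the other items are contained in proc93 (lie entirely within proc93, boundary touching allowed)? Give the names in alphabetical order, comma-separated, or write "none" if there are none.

proc86, proc91

Target proc93 = [248, 401].
proc83 [242, 290] → overlaps → no.
proc84 [379, 499] → overlapped-by → no.
proc85 [364, 481] → overlapped-by → no.
proc86 [339, 401] → finishes → yes.
proc87 [275, 427] → overlapped-by → no.
proc88 [71, 164] → before → no.
proc89 [164, 191] → before → no.
proc90 [302, 508] → overlapped-by → no.
proc91 [306, 348] → during → yes.
proc92 [170, 219] → before → no.
proc94 [436, 481] → after → no.
Result: proc86, proc91.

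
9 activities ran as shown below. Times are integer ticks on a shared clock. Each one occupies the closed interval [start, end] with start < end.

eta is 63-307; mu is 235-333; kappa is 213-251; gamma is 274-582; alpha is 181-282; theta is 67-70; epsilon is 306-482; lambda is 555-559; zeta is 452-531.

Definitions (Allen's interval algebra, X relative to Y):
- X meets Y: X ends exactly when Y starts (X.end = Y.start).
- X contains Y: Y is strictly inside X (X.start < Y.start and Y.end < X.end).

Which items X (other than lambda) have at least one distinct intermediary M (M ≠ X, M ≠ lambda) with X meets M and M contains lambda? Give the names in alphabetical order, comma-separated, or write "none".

Target lambda = [555, 559].
Intermediaries M with M contains lambda: gamma.
Via gamma — items with X meets gamma: none.
Union: none.

none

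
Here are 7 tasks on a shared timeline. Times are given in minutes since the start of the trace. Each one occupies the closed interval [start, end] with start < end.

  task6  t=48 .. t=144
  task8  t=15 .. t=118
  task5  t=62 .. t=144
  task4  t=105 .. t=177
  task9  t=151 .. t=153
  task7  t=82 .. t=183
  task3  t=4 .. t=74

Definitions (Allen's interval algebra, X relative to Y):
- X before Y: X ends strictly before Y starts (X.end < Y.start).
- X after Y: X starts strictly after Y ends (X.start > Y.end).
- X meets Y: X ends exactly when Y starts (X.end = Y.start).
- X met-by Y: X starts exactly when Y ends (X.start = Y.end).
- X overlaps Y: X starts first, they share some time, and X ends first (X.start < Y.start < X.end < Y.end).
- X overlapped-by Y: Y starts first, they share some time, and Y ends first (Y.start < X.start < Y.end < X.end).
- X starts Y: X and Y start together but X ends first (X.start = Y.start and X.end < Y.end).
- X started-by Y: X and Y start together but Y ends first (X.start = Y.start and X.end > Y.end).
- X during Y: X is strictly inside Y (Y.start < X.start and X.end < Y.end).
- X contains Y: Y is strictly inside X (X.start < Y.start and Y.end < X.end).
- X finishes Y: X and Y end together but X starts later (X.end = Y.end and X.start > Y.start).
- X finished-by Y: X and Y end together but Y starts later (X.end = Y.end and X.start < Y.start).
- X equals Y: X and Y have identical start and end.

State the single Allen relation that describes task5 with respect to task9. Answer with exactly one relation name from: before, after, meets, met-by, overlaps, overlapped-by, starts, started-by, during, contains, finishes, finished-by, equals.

task5 = [t=62, t=144]; task9 = [t=151, t=153].
Compare endpoints: task5.start < task9.start, task5.start < task9.end, task5.end < task9.start, task5.end < task9.end.
That pattern is 'before'.

before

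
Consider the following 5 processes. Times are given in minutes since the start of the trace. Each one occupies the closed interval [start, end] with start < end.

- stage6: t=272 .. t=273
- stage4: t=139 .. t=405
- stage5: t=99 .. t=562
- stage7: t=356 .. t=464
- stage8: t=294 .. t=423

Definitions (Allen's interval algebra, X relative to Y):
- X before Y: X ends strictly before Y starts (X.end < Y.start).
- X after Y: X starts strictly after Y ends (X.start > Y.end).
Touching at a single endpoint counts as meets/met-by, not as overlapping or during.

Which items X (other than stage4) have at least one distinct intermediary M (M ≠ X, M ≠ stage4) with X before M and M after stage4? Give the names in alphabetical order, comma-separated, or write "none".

Target stage4 = [t=139, t=405].
Intermediaries M with M after stage4: none.
Union: none.

none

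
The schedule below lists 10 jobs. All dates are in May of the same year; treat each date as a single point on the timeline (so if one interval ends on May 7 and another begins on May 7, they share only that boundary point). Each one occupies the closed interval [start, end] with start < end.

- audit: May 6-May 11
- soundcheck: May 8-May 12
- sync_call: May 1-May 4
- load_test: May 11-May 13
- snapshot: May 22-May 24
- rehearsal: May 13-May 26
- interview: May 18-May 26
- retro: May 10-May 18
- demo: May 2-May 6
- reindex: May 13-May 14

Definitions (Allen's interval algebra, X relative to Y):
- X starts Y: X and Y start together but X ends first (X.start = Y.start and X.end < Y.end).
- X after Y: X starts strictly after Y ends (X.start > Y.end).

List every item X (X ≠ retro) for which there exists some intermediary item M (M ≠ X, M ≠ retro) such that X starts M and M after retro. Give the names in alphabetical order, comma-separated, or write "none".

none

Target retro = [May 10, May 18].
Intermediaries M with M after retro: snapshot.
Via snapshot — items with X starts snapshot: none.
Union: none.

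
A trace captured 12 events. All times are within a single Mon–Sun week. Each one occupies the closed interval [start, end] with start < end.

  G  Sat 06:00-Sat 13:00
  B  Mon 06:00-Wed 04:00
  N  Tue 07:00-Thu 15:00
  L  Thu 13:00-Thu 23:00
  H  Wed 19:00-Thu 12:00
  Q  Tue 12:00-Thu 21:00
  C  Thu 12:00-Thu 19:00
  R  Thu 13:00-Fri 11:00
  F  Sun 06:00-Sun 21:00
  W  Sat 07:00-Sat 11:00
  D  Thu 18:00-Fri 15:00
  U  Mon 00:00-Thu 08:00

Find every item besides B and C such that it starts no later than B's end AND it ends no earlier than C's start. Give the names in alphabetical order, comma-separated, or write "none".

N, Q

Conditions: its start is no later than B's end (X.start <= Wed 04:00) AND its end is no earlier than C's start (X.end >= Thu 12:00).
D: start Thu 18:00 <= Wed 04:00? ✗; end Fri 15:00 >= Thu 12:00? ✓ → no.
F: start Sun 06:00 <= Wed 04:00? ✗; end Sun 21:00 >= Thu 12:00? ✓ → no.
G: start Sat 06:00 <= Wed 04:00? ✗; end Sat 13:00 >= Thu 12:00? ✓ → no.
H: start Wed 19:00 <= Wed 04:00? ✗; end Thu 12:00 >= Thu 12:00? ✓ → no.
L: start Thu 13:00 <= Wed 04:00? ✗; end Thu 23:00 >= Thu 12:00? ✓ → no.
N: start Tue 07:00 <= Wed 04:00? ✓; end Thu 15:00 >= Thu 12:00? ✓ → yes.
Q: start Tue 12:00 <= Wed 04:00? ✓; end Thu 21:00 >= Thu 12:00? ✓ → yes.
R: start Thu 13:00 <= Wed 04:00? ✗; end Fri 11:00 >= Thu 12:00? ✓ → no.
U: start Mon 00:00 <= Wed 04:00? ✓; end Thu 08:00 >= Thu 12:00? ✗ → no.
W: start Sat 07:00 <= Wed 04:00? ✗; end Sat 11:00 >= Thu 12:00? ✓ → no.
Result: N, Q.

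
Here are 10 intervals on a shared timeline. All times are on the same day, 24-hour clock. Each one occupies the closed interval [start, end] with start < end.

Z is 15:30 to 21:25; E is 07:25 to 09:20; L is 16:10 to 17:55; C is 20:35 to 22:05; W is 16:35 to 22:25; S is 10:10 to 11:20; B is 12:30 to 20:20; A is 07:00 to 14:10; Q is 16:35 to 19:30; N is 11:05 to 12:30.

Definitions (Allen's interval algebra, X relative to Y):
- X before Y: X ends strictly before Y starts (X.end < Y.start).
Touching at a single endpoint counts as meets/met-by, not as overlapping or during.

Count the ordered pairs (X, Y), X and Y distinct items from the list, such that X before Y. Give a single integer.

27

Checking all 90 ordered pairs for relation 'before'; matching pairs in alphabetical order:
(A, C): A before C ✓
(A, L): A before L ✓
(A, Q): A before Q ✓
(A, W): A before W ✓
(A, Z): A before Z ✓
(B, C): B before C ✓
(E, B): E before B ✓
(E, C): E before C ✓
(E, L): E before L ✓
(E, N): E before N ✓
(E, Q): E before Q ✓
(E, S): E before S ✓
(E, W): E before W ✓
(E, Z): E before Z ✓
(L, C): L before C ✓
(N, C): N before C ✓
(N, L): N before L ✓
(N, Q): N before Q ✓
(N, W): N before W ✓
(N, Z): N before Z ✓
(Q, C): Q before C ✓
(S, B): S before B ✓
(S, C): S before C ✓
(S, L): S before L ✓
... plus 3 further pairs not listed.
Count: 27.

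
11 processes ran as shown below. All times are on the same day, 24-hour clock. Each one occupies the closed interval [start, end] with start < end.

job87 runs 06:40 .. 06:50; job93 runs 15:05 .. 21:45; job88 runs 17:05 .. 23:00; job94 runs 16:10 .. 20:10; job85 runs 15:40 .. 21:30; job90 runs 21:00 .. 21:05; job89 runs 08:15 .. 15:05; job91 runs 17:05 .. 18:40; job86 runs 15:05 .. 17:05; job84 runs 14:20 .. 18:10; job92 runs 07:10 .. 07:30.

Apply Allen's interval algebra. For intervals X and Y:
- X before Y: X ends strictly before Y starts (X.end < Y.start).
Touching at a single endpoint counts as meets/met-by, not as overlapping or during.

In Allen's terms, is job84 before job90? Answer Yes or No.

job84 = [14:20, 18:10], job90 = [21:00, 21:05].
Actual relation of job84 to job90: before.
Asked whether 'before' holds → Yes.

Yes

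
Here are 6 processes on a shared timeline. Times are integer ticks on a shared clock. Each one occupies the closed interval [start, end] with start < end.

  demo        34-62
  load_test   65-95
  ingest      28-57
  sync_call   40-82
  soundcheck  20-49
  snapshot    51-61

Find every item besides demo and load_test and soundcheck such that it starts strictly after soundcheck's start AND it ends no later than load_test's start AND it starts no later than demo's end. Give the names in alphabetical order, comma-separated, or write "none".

ingest, snapshot

Conditions: its start is strictly after soundcheck's start (X.start > 20) AND its end is no later than load_test's start (X.end <= 65) AND its start is no later than demo's end (X.start <= 62).
ingest: start 28 > 20? ✓; end 57 <= 65? ✓; start 28 <= 62? ✓ → yes.
snapshot: start 51 > 20? ✓; end 61 <= 65? ✓; start 51 <= 62? ✓ → yes.
sync_call: start 40 > 20? ✓; end 82 <= 65? ✗; start 40 <= 62? ✓ → no.
Result: ingest, snapshot.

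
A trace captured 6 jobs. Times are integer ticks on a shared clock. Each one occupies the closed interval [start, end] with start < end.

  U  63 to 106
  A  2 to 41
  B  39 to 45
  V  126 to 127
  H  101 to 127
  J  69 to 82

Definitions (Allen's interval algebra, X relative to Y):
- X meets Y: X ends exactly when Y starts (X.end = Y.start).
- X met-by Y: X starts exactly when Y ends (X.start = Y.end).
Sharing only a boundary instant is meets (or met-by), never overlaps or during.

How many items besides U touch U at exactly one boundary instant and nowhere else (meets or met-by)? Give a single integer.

Target U = [63, 106].
A [2, 41] → before → no.
B [39, 45] → before → no.
H [101, 127] → overlapped-by → no.
J [69, 82] → during → no.
V [126, 127] → after → no.
Total: 0.

0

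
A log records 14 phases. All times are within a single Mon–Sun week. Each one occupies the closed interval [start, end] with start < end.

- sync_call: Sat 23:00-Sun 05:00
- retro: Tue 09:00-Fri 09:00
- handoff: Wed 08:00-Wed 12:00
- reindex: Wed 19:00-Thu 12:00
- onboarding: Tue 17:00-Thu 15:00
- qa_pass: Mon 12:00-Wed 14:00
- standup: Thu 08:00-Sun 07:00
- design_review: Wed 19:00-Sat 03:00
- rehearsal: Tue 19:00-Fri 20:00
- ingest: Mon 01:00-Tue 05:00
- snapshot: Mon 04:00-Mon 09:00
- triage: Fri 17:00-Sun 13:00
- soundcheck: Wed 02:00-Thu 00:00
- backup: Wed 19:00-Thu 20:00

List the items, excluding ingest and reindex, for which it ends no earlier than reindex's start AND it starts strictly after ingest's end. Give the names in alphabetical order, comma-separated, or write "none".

Conditions: its end is no earlier than reindex's start (X.end >= Wed 19:00) AND its start is strictly after ingest's end (X.start > Tue 05:00).
backup: end Thu 20:00 >= Wed 19:00? ✓; start Wed 19:00 > Tue 05:00? ✓ → yes.
design_review: end Sat 03:00 >= Wed 19:00? ✓; start Wed 19:00 > Tue 05:00? ✓ → yes.
handoff: end Wed 12:00 >= Wed 19:00? ✗; start Wed 08:00 > Tue 05:00? ✓ → no.
onboarding: end Thu 15:00 >= Wed 19:00? ✓; start Tue 17:00 > Tue 05:00? ✓ → yes.
qa_pass: end Wed 14:00 >= Wed 19:00? ✗; start Mon 12:00 > Tue 05:00? ✗ → no.
rehearsal: end Fri 20:00 >= Wed 19:00? ✓; start Tue 19:00 > Tue 05:00? ✓ → yes.
retro: end Fri 09:00 >= Wed 19:00? ✓; start Tue 09:00 > Tue 05:00? ✓ → yes.
snapshot: end Mon 09:00 >= Wed 19:00? ✗; start Mon 04:00 > Tue 05:00? ✗ → no.
soundcheck: end Thu 00:00 >= Wed 19:00? ✓; start Wed 02:00 > Tue 05:00? ✓ → yes.
standup: end Sun 07:00 >= Wed 19:00? ✓; start Thu 08:00 > Tue 05:00? ✓ → yes.
sync_call: end Sun 05:00 >= Wed 19:00? ✓; start Sat 23:00 > Tue 05:00? ✓ → yes.
triage: end Sun 13:00 >= Wed 19:00? ✓; start Fri 17:00 > Tue 05:00? ✓ → yes.
Result: backup, design_review, onboarding, rehearsal, retro, soundcheck, standup, sync_call, triage.

backup, design_review, onboarding, rehearsal, retro, soundcheck, standup, sync_call, triage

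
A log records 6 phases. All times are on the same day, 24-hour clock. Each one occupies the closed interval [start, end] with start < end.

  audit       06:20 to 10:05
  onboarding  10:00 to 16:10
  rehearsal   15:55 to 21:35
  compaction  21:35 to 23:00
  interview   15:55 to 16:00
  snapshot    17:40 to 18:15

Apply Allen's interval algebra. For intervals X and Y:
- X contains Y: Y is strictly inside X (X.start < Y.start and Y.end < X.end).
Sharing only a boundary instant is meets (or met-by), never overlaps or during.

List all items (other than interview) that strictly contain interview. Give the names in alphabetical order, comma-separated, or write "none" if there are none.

Target interview = [15:55, 16:00].
audit [06:20, 10:05] → before → no.
compaction [21:35, 23:00] → after → no.
onboarding [10:00, 16:10] → contains → yes.
rehearsal [15:55, 21:35] → started-by → no.
snapshot [17:40, 18:15] → after → no.
Result: onboarding.

onboarding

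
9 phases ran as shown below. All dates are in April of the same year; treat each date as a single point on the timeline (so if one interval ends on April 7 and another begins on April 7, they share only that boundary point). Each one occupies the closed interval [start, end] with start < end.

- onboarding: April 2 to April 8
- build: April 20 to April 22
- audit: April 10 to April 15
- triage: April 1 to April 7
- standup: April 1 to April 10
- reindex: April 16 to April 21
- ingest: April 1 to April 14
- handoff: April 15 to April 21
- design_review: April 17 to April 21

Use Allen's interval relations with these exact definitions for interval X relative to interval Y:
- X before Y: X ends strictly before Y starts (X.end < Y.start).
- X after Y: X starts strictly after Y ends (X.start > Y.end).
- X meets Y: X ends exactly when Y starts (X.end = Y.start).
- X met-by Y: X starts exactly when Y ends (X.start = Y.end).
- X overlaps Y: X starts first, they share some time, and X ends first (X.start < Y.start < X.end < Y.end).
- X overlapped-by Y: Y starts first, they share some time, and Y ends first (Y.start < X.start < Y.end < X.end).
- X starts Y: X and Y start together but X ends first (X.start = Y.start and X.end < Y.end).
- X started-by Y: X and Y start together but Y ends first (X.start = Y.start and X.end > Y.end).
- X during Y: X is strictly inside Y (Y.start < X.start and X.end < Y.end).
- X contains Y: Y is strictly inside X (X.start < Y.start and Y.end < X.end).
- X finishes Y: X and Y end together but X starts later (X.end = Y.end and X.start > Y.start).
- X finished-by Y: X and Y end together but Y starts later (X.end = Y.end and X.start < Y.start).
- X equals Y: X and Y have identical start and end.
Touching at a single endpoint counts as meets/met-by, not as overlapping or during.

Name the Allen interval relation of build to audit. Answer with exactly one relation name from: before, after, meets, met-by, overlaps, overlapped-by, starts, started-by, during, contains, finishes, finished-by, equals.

build = [April 20, April 22]; audit = [April 10, April 15].
Compare endpoints: build.start > audit.start, build.start > audit.end, build.end > audit.start, build.end > audit.end.
That pattern is 'after'.

after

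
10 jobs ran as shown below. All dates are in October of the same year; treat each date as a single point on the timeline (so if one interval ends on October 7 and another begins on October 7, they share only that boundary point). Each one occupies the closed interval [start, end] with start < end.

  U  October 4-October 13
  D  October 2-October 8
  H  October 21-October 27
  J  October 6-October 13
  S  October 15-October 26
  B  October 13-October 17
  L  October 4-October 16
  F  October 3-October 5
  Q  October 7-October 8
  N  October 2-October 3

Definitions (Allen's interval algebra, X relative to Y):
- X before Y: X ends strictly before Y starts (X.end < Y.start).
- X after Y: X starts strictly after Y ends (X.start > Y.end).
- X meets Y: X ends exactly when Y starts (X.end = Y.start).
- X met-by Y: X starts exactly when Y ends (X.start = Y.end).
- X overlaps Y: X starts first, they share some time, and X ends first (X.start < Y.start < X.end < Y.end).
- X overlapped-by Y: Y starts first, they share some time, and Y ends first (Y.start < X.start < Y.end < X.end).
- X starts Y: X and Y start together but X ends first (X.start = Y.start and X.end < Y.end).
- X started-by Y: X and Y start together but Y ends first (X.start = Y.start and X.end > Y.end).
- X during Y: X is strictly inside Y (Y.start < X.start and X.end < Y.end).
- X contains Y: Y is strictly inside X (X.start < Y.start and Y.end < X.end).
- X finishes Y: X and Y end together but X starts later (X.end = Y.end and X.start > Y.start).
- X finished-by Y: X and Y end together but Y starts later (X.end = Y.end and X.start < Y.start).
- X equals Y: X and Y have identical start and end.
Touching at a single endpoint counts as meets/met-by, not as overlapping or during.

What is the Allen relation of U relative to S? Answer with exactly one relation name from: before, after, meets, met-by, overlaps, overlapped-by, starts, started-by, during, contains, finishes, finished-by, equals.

U = [October 4, October 13]; S = [October 15, October 26].
Compare endpoints: U.start < S.start, U.start < S.end, U.end < S.start, U.end < S.end.
That pattern is 'before'.

before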